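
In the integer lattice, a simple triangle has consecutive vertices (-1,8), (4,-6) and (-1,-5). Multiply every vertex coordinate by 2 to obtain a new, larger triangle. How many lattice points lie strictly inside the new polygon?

The shoelace formula gives twice the area as |((-1)·(-6) − 4·8) + (4·(-5) − (-1)·(-6)) + ((-1)·8 − (-1)·(-5))| = 65, so the area is 65/2.
Summing gcd(|Δx|,|Δy|) over the edges gives the boundary count: gcd(5,14) + gcd(5,1) + gcd(0,13) = 1+1+13 = 15.
Scaling by 2 multiplies the area by 2² = 4 (so the new area is 130) and multiplies the boundary lattice-point count by 2, giving 30.
By Pick's theorem, the interior count of the dilated polygon is 130 − 30/2 + 1 = 116.

116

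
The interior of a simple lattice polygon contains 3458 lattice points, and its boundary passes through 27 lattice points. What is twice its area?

By Pick's theorem, A = I + B/2 − 1 = 3458 + 27/2 − 1 = 6941/2.
Hence 2A = 6941.

6941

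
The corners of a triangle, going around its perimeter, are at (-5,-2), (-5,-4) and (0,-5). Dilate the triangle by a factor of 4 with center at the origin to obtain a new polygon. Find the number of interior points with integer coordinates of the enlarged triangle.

73

The shoelace formula gives twice the area as |[(-5)·(-4) − (-5)·(-2)] + [(-5)·(-5) − 0·(-4)] + [0·(-2) − (-5)·(-5)]| = 10, so the area is 5.
The number of boundary lattice points is Σ gcd(|Δx|,|Δy|) = gcd(0,2) + gcd(5,1) + gcd(5,3) = 2+1+1 = 4.
Scaling by 4 multiplies the area by 4² = 16 (so the new area is 80) and multiplies the boundary lattice-point count by 4, giving 16.
By Pick's theorem, the interior count of the dilated polygon is 80 − 16/2 + 1 = 73.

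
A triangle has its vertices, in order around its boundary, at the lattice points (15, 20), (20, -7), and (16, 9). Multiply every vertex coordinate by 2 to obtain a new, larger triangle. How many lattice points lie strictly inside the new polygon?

Using the shoelace formula, 2A = |[15·(-7) − 20·20] + [20·9 − 16·(-7)] + [16·20 − 15·9]| = 28, so the area is 14.
Along each edge there are gcd(|Δx|,|Δy|)+1 lattice points, so counting each shared vertex once the boundary has gcd(5,27) + gcd(4,16) + gcd(1,11) = 1+4+1 = 6.
Scaling by 2 multiplies the area by 2² = 4 (so the new area is 56) and multiplies the boundary lattice-point count by 2, giving 12.
By Pick's theorem, the interior count of the dilated polygon is 56 − 12/2 + 1 = 51.

51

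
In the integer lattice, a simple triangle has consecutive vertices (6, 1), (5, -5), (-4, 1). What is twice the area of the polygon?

Using the shoelace formula, 2A = |[6·(-5) − 5·1] + [5·1 − (-4)·(-5)] + [(-4)·1 − 6·1]| = 60, so the area is 30.

60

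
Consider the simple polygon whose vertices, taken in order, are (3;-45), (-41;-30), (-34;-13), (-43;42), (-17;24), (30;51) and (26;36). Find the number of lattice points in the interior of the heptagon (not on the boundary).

3916

Using the shoelace formula, 2A = |(3·(-30) − (-41)·(-45)) + ((-41)·(-13) − (-34)·(-30)) + ((-34)·42 − (-43)·(-13)) + ((-43)·24 − (-17)·42) + ((-17)·51 − 30·24) + (30·36 − 26·51) + (26·(-45) − 3·36)| = 7838, so the area is 3919.
Summing gcd(|Δx|,|Δy|) over the edges gives the boundary count: gcd(44,15) + gcd(7,17) + gcd(9,55) + gcd(26,18) + gcd(47,27) + gcd(4,15) + gcd(23,81) = 1+1+1+2+1+1+1 = 8.
By Pick's theorem A = I + B/2 − 1, so I = 3919 − 8/2 + 1 = 3916.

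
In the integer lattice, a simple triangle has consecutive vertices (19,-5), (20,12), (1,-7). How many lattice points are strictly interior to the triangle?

142

The shoelace formula gives twice the area as |[19·12 − 20·(-5)] + [20·(-7) − 1·12] + [1·(-5) − 19·(-7)]| = 304, so the area is 152.
Along each edge there are gcd(|Δx|,|Δy|)+1 lattice points, so counting each shared vertex once the boundary has gcd(1,17) + gcd(19,19) + gcd(18,2) = 1+19+2 = 22.
Pick's theorem gives I = A − B/2 + 1 = 152 − 22/2 + 1 = 142.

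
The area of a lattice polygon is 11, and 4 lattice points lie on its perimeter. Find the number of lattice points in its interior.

10

Pick's theorem A = I + B/2 − 1 rearranges to I = A − B/2 + 1 = 11 − 4/2 + 1 = 10.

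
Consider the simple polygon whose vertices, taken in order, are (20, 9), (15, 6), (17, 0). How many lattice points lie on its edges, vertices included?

Along each edge there are gcd(|Δx|,|Δy|)+1 lattice points, so counting each shared vertex once the boundary has gcd(5,3) + gcd(2,6) + gcd(3,9) = 1+2+3 = 6.

6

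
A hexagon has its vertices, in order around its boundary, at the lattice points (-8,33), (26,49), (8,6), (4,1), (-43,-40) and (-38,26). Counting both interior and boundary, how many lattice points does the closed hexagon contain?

Using the shoelace formula, 2A = |[(-8)·49 − 26·33] + [26·6 − 8·49] + [8·1 − 4·6] + [4·(-40) − (-43)·1] + [(-43)·26 − (-38)·(-40)] + [(-38)·33 − (-8)·26]| = 5303, so the area is 5303/2.
Along each edge there are gcd(|Δx|,|Δy|)+1 lattice points, so counting each shared vertex once the boundary has gcd(34,16) + gcd(18,43) + gcd(4,5) + gcd(47,41) + gcd(5,66) + gcd(30,7) = 2+1+1+1+1+1 = 7.
Pick's theorem gives I = A − B/2 + 1 = 5303/2 − 7/2 + 1 = 2649, so the closed region contains I + B = 2649 + 7 = 2656 lattice points.

2656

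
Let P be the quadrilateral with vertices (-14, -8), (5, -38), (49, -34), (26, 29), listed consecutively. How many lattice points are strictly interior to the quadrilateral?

2381

The shoelace formula gives twice the area as |((-14)·(-38) − 5·(-8)) + (5·(-34) − 49·(-38)) + (49·29 − 26·(-34)) + (26·(-8) − (-14)·29)| = 4767, so the area is 2383.5.
Summing gcd(|Δx|,|Δy|) over the edges gives the boundary count: gcd(19,30) + gcd(44,4) + gcd(23,63) + gcd(40,37) = 1+4+1+1 = 7.
Pick's theorem gives I = A − B/2 + 1 = 2383.5 − 7/2 + 1 = 2381.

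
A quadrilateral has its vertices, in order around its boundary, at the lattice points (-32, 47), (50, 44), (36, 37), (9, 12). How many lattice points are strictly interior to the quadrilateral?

1289

By the shoelace formula, twice the signed area is |[(-32)·44 − 50·47] + [50·37 − 36·44] + [36·12 − 9·37] + [9·47 − (-32)·12]| = 2586, so the area is 1293.
Summing gcd(|Δx|,|Δy|) over the edges gives the boundary count: gcd(82,3) + gcd(14,7) + gcd(27,25) + gcd(41,35) = 1+7+1+1 = 10.
By Pick's theorem A = I + B/2 − 1, so I = 1293 − 10/2 + 1 = 1289.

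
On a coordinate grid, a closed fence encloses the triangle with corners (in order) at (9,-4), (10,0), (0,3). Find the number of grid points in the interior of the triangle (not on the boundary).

The shoelace formula gives twice the area as |(9·0 − 10·(-4)) + (10·3 − 0·0) + (0·(-4) − 9·3)| = 43, so the area is 21.5.
Summing gcd(|Δx|,|Δy|) over the edges gives the boundary count: gcd(1,4) + gcd(10,3) + gcd(9,7) = 1+1+1 = 3.
Pick's theorem gives I = A − B/2 + 1 = 21.5 − 3/2 + 1 = 21.

21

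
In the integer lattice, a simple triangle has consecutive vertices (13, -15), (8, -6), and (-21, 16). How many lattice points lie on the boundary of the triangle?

3

Along each edge there are gcd(|Δx|,|Δy|)+1 lattice points, so counting each shared vertex once the boundary has gcd(5,9) + gcd(29,22) + gcd(34,31) = 1+1+1 = 3.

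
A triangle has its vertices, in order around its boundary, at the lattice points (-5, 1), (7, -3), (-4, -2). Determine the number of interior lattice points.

The shoelace formula gives twice the area as |((-5)·(-3) − 7·1) + (7·(-2) − (-4)·(-3)) + ((-4)·1 − (-5)·(-2))| = 32, so the area is 16.
The number of boundary lattice points is Σ gcd(|Δx|,|Δy|) = gcd(12,4) + gcd(11,1) + gcd(1,3) = 4+1+1 = 6.
By Pick's theorem A = I + B/2 − 1, so I = 16 − 6/2 + 1 = 14.

14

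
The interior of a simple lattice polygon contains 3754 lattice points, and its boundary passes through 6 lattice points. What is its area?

3756

By Pick's theorem, A = I + B/2 − 1 = 3754 + 6/2 − 1 = 3756.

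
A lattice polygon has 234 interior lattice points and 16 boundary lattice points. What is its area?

241

By Pick's theorem, A = I + B/2 − 1 = 234 + 16/2 − 1 = 241.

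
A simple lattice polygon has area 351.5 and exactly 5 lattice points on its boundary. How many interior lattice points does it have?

350

Pick's theorem A = I + B/2 − 1 rearranges to I = A − B/2 + 1 = 351.5 − 5/2 + 1 = 350.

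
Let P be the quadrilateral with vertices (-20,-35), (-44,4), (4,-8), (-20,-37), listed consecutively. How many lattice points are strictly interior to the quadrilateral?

The shoelace formula gives twice the area as |((-20)·4 − (-44)·(-35)) + ((-44)·(-8) − 4·4) + (4·(-37) − (-20)·(-8)) + ((-20)·(-35) − (-20)·(-37))| = 1632, so the area is 816.
The number of boundary lattice points is Σ gcd(|Δx|,|Δy|) = gcd(24,39) + gcd(48,12) + gcd(24,29) + gcd(0,2) = 3+12+1+2 = 18.
By Pick's theorem A = I + B/2 − 1, so I = 816 − 18/2 + 1 = 808.

808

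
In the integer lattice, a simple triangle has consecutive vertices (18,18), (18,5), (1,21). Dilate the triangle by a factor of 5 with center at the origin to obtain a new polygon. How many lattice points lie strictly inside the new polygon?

The shoelace formula gives twice the area as |[18·5 − 18·18] + [18·21 − 1·5] + [1·18 − 18·21]| = 221, so the area is 221/2.
The number of boundary lattice points is Σ gcd(|Δx|,|Δy|) = gcd(0,13) + gcd(17,16) + gcd(17,3) = 13+1+1 = 15.
Scaling by 5 multiplies the area by 5² = 25 (so the new area is 2762.5) and multiplies the boundary lattice-point count by 5, giving 75.
By Pick's theorem, the interior count of the dilated polygon is 2762.5 − 75/2 + 1 = 2726.

2726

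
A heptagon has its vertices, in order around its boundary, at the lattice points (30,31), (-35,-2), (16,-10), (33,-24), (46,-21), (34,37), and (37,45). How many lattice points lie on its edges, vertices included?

Along each edge there are gcd(|Δx|,|Δy|)+1 lattice points, so counting each shared vertex once the boundary has gcd(65,33) + gcd(51,8) + gcd(17,14) + gcd(13,3) + gcd(12,58) + gcd(3,8) + gcd(7,14) = 1+1+1+1+2+1+7 = 14.

14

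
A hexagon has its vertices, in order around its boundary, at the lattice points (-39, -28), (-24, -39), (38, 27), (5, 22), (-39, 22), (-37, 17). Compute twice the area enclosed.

5202

Using the shoelace formula, 2A = |[(-39)·(-39) − (-24)·(-28)] + [(-24)·27 − 38·(-39)] + [38·22 − 5·27] + [5·22 − (-39)·22] + [(-39)·17 − (-37)·22] + [(-37)·(-28) − (-39)·17]| = 5202, so the area is 2601.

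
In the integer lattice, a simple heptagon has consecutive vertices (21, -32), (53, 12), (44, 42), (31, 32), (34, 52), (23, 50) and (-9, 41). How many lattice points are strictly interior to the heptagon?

By the shoelace formula, twice the signed area is |(21·12 − 53·(-32)) + (53·42 − 44·12) + (44·32 − 31·42) + (31·52 − 34·32) + (34·50 − 23·52) + (23·41 − (-9)·50) + ((-9)·(-32) − 21·41)| = 5600, so the area is 2800.
Summing gcd(|Δx|,|Δy|) over the edges gives the boundary count: gcd(32,44) + gcd(9,30) + gcd(13,10) + gcd(3,20) + gcd(11,2) + gcd(32,9) + gcd(30,73) = 4+3+1+1+1+1+1 = 12.
By Pick's theorem A = I + B/2 − 1, so I = 2800 − 12/2 + 1 = 2795.

2795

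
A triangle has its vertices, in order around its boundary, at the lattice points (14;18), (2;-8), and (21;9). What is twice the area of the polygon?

Using the shoelace formula, 2A = |[14·(-8) − 2·18] + [2·9 − 21·(-8)] + [21·18 − 14·9]| = 290, so the area is 145.

290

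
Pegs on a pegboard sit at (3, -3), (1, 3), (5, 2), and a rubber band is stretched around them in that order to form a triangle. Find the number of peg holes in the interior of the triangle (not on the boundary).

10

By the shoelace formula, twice the signed area is |(3·3 − 1·(-3)) + (1·2 − 5·3) + (5·(-3) − 3·2)| = 22, so the area is 11.
The number of boundary lattice points is Σ gcd(|Δx|,|Δy|) = gcd(2,6) + gcd(4,1) + gcd(2,5) = 2+1+1 = 4.
Pick's theorem gives I = A − B/2 + 1 = 11 − 4/2 + 1 = 10.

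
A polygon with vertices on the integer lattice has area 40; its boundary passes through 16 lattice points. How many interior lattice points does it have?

Pick's theorem A = I + B/2 − 1 rearranges to I = A − B/2 + 1 = 40 − 16/2 + 1 = 33.

33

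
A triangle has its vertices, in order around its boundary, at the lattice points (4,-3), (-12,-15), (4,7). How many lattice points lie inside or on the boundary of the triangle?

By the shoelace formula, twice the signed area is |(4·(-15) − (-12)·(-3)) + ((-12)·7 − 4·(-15)) + (4·(-3) − 4·7)| = 160, so the area is 80.
Along each edge there are gcd(|Δx|,|Δy|)+1 lattice points, so counting each shared vertex once the boundary has gcd(16,12) + gcd(16,22) + gcd(0,10) = 4+2+10 = 16.
Pick's theorem gives I = A − B/2 + 1 = 80 − 16/2 + 1 = 73, so the closed region contains I + B = 73 + 16 = 89 lattice points.

89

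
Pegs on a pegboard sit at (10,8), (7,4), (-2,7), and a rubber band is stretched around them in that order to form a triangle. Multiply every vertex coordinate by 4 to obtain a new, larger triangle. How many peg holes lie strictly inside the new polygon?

351

Using the shoelace formula, 2A = |(10·4 − 7·8) + (7·7 − (-2)·4) + ((-2)·8 − 10·7)| = 45, so the area is 22.5.
Along each edge there are gcd(|Δx|,|Δy|)+1 lattice points, so counting each shared vertex once the boundary has gcd(3,4) + gcd(9,3) + gcd(12,1) = 1+3+1 = 5.
Scaling by 4 multiplies the area by 4² = 16 (so the new area is 360) and multiplies the boundary lattice-point count by 4, giving 20.
By Pick's theorem, the interior count of the dilated polygon is 360 − 20/2 + 1 = 351.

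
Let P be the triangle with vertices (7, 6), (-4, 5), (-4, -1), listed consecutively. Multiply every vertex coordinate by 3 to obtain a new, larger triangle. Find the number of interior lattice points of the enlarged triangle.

286

Using the shoelace formula, 2A = |[7·5 − (-4)·6] + [(-4)·(-1) − (-4)·5] + [(-4)·6 − 7·(-1)]| = 66, so the area is 33.
Along each edge there are gcd(|Δx|,|Δy|)+1 lattice points, so counting each shared vertex once the boundary has gcd(11,1) + gcd(0,6) + gcd(11,7) = 1+6+1 = 8.
Scaling by 3 multiplies the area by 3² = 9 (so the new area is 297) and multiplies the boundary lattice-point count by 3, giving 24.
By Pick's theorem, the interior count of the dilated polygon is 297 − 24/2 + 1 = 286.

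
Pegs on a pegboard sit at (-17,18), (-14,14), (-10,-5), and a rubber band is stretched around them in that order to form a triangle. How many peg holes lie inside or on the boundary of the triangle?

23

Using the shoelace formula, 2A = |((-17)·14 − (-14)·18) + ((-14)·(-5) − (-10)·14) + ((-10)·18 − (-17)·(-5))| = 41, so the area is 20.5.
Along each edge there are gcd(|Δx|,|Δy|)+1 lattice points, so counting each shared vertex once the boundary has gcd(3,4) + gcd(4,19) + gcd(7,23) = 1+1+1 = 3.
Pick's theorem gives I = A − B/2 + 1 = 20.5 − 3/2 + 1 = 20, so the closed region contains I + B = 20 + 3 = 23 lattice points.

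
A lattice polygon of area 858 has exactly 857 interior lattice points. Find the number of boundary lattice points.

4

Pick's theorem gives A = I + B/2 − 1, so B = 2(A − I + 1) = 2(858 − 857 + 1) = 4.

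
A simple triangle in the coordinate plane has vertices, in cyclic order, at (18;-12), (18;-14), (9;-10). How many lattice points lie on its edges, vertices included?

Along each edge there are gcd(|Δx|,|Δy|)+1 lattice points, so counting each shared vertex once the boundary has gcd(0,2) + gcd(9,4) + gcd(9,2) = 2+1+1 = 4.

4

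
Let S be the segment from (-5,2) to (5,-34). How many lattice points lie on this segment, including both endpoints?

The number of lattice points on a segment between lattice points is gcd(|Δx|,|Δy|) + 1 = gcd(10,36) + 1 = 2 + 1 = 3.

3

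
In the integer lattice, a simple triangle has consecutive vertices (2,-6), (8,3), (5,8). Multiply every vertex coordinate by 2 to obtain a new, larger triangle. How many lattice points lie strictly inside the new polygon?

By the shoelace formula, twice the signed area is |[2·3 − 8·(-6)] + [8·8 − 5·3] + [5·(-6) − 2·8]| = 57, so the area is 28.5.
Along each edge there are gcd(|Δx|,|Δy|)+1 lattice points, so counting each shared vertex once the boundary has gcd(6,9) + gcd(3,5) + gcd(3,14) = 3+1+1 = 5.
Scaling by 2 multiplies the area by 2² = 4 (so the new area is 114) and multiplies the boundary lattice-point count by 2, giving 10.
By Pick's theorem, the interior count of the dilated polygon is 114 − 10/2 + 1 = 110.

110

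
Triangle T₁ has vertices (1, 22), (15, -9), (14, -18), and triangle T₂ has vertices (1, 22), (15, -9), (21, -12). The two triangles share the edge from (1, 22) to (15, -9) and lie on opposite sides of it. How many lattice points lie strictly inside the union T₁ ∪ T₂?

148

The union is the simple quadrilateral with vertices (1, 22), (14, -18), (15, -9), (21, -12) in order.
Using the shoelace formula, 2A = |(1·(-18) − 14·22) + (14·(-9) − 15·(-18)) + (15·(-12) − 21·(-9)) + (21·22 − 1·(-12))| = 301, so the area is 150.5.
The number of boundary lattice points is Σ gcd(|Δx|,|Δy|) = gcd(13,40) + gcd(1,9) + gcd(6,3) + gcd(20,34) = 1+1+3+2 = 7.
By Pick's theorem I = A − B/2 + 1 = 150.5 − 7/2 + 1 = 148.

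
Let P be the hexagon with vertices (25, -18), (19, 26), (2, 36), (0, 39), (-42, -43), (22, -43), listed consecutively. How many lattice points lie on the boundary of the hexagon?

Summing gcd(|Δx|,|Δy|) over the edges gives the boundary count: gcd(6,44) + gcd(17,10) + gcd(2,3) + gcd(42,82) + gcd(64,0) + gcd(3,25) = 2+1+1+2+64+1 = 71.

71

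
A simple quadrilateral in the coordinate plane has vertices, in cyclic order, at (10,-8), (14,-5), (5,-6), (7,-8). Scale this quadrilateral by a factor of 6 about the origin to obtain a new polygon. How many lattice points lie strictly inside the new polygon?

502

The shoelace formula gives twice the area as |(10·(-5) − 14·(-8)) + (14·(-6) − 5·(-5)) + (5·(-8) − 7·(-6)) + (7·(-8) − 10·(-8))| = 29, so the area is 14.5.
Along each edge there are gcd(|Δx|,|Δy|)+1 lattice points, so counting each shared vertex once the boundary has gcd(4,3) + gcd(9,1) + gcd(2,2) + gcd(3,0) = 1+1+2+3 = 7.
Scaling by 6 multiplies the area by 6² = 36 (so the new area is 522) and multiplies the boundary lattice-point count by 6, giving 42.
By Pick's theorem, the interior count of the dilated polygon is 522 − 42/2 + 1 = 502.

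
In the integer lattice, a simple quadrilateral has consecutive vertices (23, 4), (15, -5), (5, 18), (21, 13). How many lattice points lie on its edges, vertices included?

4

The number of boundary lattice points is Σ gcd(|Δx|,|Δy|) = gcd(8,9) + gcd(10,23) + gcd(16,5) + gcd(2,9) = 1+1+1+1 = 4.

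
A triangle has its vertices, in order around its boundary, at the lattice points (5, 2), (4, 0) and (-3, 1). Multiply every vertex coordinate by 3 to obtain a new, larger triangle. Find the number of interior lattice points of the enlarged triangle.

By the shoelace formula, twice the signed area is |[5·0 − 4·2] + [4·1 − (-3)·0] + [(-3)·2 − 5·1]| = 15, so the area is 7.5.
The number of boundary lattice points is Σ gcd(|Δx|,|Δy|) = gcd(1,2) + gcd(7,1) + gcd(8,1) = 1+1+1 = 3.
Scaling by 3 multiplies the area by 3² = 9 (so the new area is 67.5) and multiplies the boundary lattice-point count by 3, giving 9.
By Pick's theorem, the interior count of the dilated polygon is 67.5 − 9/2 + 1 = 64.

64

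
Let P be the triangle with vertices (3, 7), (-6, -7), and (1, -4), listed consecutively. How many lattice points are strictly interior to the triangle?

35

The shoelace formula gives twice the area as |[3·(-7) − (-6)·7] + [(-6)·(-4) − 1·(-7)] + [1·7 − 3·(-4)]| = 71, so the area is 35.5.
Along each edge there are gcd(|Δx|,|Δy|)+1 lattice points, so counting each shared vertex once the boundary has gcd(9,14) + gcd(7,3) + gcd(2,11) = 1+1+1 = 3.
Pick's theorem gives I = A − B/2 + 1 = 35.5 − 3/2 + 1 = 35.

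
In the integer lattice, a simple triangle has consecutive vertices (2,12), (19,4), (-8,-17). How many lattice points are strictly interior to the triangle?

285

Using the shoelace formula, 2A = |[2·4 − 19·12] + [19·(-17) − (-8)·4] + [(-8)·12 − 2·(-17)]| = 573, so the area is 573/2.
The number of boundary lattice points is Σ gcd(|Δx|,|Δy|) = gcd(17,8) + gcd(27,21) + gcd(10,29) = 1+3+1 = 5.
Pick's theorem gives I = A − B/2 + 1 = 573/2 − 5/2 + 1 = 285.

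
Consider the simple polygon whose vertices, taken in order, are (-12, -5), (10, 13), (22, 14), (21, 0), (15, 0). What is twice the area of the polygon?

By the shoelace formula, twice the signed area is |((-12)·13 − 10·(-5)) + (10·14 − 22·13) + (22·0 − 21·14) + (21·0 − 15·0) + (15·(-5) − (-12)·0)| = 621, so the area is 310.5.

621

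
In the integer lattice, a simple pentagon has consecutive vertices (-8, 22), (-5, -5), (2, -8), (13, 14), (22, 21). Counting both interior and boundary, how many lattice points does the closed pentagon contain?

484

By the shoelace formula, twice the signed area is |[(-8)·(-5) − (-5)·22] + [(-5)·(-8) − 2·(-5)] + [2·14 − 13·(-8)] + [13·21 − 22·14] + [22·22 − (-8)·21]| = 949, so the area is 949/2.
The number of boundary lattice points is Σ gcd(|Δx|,|Δy|) = gcd(3,27) + gcd(7,3) + gcd(11,22) + gcd(9,7) + gcd(30,1) = 3+1+11+1+1 = 17.
Pick's theorem gives I = A − B/2 + 1 = 949/2 − 17/2 + 1 = 467, so the closed region contains I + B = 467 + 17 = 484 lattice points.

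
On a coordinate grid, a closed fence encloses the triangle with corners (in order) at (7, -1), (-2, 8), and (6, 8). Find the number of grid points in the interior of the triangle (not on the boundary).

28

Using the shoelace formula, 2A = |(7·8 − (-2)·(-1)) + ((-2)·8 − 6·8) + (6·(-1) − 7·8)| = 72, so the area is 36.
The number of boundary lattice points is Σ gcd(|Δx|,|Δy|) = gcd(9,9) + gcd(8,0) + gcd(1,9) = 9+8+1 = 18.
Pick's theorem gives I = A − B/2 + 1 = 36 − 18/2 + 1 = 28.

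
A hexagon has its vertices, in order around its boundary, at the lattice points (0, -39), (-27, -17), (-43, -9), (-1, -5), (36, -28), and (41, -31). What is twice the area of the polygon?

2694

The shoelace formula gives twice the area as |(0·(-17) − (-27)·(-39)) + ((-27)·(-9) − (-43)·(-17)) + ((-43)·(-5) − (-1)·(-9)) + ((-1)·(-28) − 36·(-5)) + (36·(-31) − 41·(-28)) + (41·(-39) − 0·(-31))| = 2694, so the area is 1347.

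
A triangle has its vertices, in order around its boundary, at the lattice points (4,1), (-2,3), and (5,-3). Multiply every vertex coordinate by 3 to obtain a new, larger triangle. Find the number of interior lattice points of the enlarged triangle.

94

Using the shoelace formula, 2A = |(4·3 − (-2)·1) + ((-2)·(-3) − 5·3) + (5·1 − 4·(-3))| = 22, so the area is 11.
The number of boundary lattice points is Σ gcd(|Δx|,|Δy|) = gcd(6,2) + gcd(7,6) + gcd(1,4) = 2+1+1 = 4.
Scaling by 3 multiplies the area by 3² = 9 (so the new area is 99) and multiplies the boundary lattice-point count by 3, giving 12.
By Pick's theorem, the interior count of the dilated polygon is 99 − 12/2 + 1 = 94.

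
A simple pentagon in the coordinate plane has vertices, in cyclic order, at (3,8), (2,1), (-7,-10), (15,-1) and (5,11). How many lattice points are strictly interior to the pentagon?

By the shoelace formula, twice the signed area is |[3·1 − 2·8] + [2·(-10) − (-7)·1] + [(-7)·(-1) − 15·(-10)] + [15·11 − 5·(-1)] + [5·8 − 3·11]| = 308, so the area is 154.
Summing gcd(|Δx|,|Δy|) over the edges gives the boundary count: gcd(1,7) + gcd(9,11) + gcd(22,9) + gcd(10,12) + gcd(2,3) = 1+1+1+2+1 = 6.
Pick's theorem gives I = A − B/2 + 1 = 154 − 6/2 + 1 = 152.

152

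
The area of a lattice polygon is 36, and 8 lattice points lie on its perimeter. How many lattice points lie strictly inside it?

33

Pick's theorem A = I + B/2 − 1 rearranges to I = A − B/2 + 1 = 36 − 8/2 + 1 = 33.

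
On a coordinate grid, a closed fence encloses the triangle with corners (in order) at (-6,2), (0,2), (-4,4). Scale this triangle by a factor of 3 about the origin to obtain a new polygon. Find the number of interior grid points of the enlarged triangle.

40

By the shoelace formula, twice the signed area is |((-6)·2 − 0·2) + (0·4 − (-4)·2) + ((-4)·2 − (-6)·4)| = 12, so the area is 6.
The number of boundary lattice points is Σ gcd(|Δx|,|Δy|) = gcd(6,0) + gcd(4,2) + gcd(2,2) = 6+2+2 = 10.
Scaling by 3 multiplies the area by 3² = 9 (so the new area is 54) and multiplies the boundary lattice-point count by 3, giving 30.
By Pick's theorem, the interior count of the dilated polygon is 54 − 30/2 + 1 = 40.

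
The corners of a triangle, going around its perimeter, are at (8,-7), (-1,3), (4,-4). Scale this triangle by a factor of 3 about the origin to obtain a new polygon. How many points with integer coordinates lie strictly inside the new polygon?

55

By the shoelace formula, twice the signed area is |[8·3 − (-1)·(-7)] + [(-1)·(-4) − 4·3] + [4·(-7) − 8·(-4)]| = 13, so the area is 13/2.
Summing gcd(|Δx|,|Δy|) over the edges gives the boundary count: gcd(9,10) + gcd(5,7) + gcd(4,3) = 1+1+1 = 3.
Scaling by 3 multiplies the area by 3² = 9 (so the new area is 58.5) and multiplies the boundary lattice-point count by 3, giving 9.
By Pick's theorem, the interior count of the dilated polygon is 58.5 − 9/2 + 1 = 55.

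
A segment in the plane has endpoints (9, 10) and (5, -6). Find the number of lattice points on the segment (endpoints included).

5

The number of lattice points on a segment between lattice points is gcd(|Δx|,|Δy|) + 1 = gcd(4,16) + 1 = 4 + 1 = 5.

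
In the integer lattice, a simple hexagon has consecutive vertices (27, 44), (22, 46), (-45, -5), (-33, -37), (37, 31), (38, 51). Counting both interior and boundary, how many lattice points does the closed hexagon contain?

2548

Using the shoelace formula, 2A = |[27·46 − 22·44] + [22·(-5) − (-45)·46] + [(-45)·(-37) − (-33)·(-5)] + [(-33)·31 − 37·(-37)] + [37·51 − 38·31] + [38·44 − 27·51]| = 5084, so the area is 2542.
Summing gcd(|Δx|,|Δy|) over the edges gives the boundary count: gcd(5,2) + gcd(67,51) + gcd(12,32) + gcd(70,68) + gcd(1,20) + gcd(11,7) = 1+1+4+2+1+1 = 10.
Pick's theorem gives I = A − B/2 + 1 = 2542 − 10/2 + 1 = 2538, so the closed region contains I + B = 2538 + 10 = 2548 lattice points.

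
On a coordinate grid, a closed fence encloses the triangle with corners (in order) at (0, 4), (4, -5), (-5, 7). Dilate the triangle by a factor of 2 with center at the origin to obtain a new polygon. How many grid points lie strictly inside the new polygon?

Using the shoelace formula, 2A = |(0·(-5) − 4·4) + (4·7 − (-5)·(-5)) + ((-5)·4 − 0·7)| = 33, so the area is 16.5.
Summing gcd(|Δx|,|Δy|) over the edges gives the boundary count: gcd(4,9) + gcd(9,12) + gcd(5,3) = 1+3+1 = 5.
Scaling by 2 multiplies the area by 2² = 4 (so the new area is 66) and multiplies the boundary lattice-point count by 2, giving 10.
By Pick's theorem, the interior count of the dilated polygon is 66 − 10/2 + 1 = 62.

62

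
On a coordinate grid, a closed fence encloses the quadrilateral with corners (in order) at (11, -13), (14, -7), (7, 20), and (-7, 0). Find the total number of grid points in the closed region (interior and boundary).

337

By the shoelace formula, twice the signed area is |[11·(-7) − 14·(-13)] + [14·20 − 7·(-7)] + [7·0 − (-7)·20] + [(-7)·(-13) − 11·0]| = 665, so the area is 665/2.
Along each edge there are gcd(|Δx|,|Δy|)+1 lattice points, so counting each shared vertex once the boundary has gcd(3,6) + gcd(7,27) + gcd(14,20) + gcd(18,13) = 3+1+2+1 = 7.
Pick's theorem gives I = A − B/2 + 1 = 665/2 − 7/2 + 1 = 330, so the closed region contains I + B = 330 + 7 = 337 lattice points.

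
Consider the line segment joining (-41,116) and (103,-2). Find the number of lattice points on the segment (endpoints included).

The number of lattice points on a segment between lattice points is gcd(|Δx|,|Δy|) + 1 = gcd(144,118) + 1 = 2 + 1 = 3.

3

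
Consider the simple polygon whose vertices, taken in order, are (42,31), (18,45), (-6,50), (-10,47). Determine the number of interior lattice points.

215

By the shoelace formula, twice the signed area is |(42·45 − 18·31) + (18·50 − (-6)·45) + ((-6)·47 − (-10)·50) + ((-10)·31 − 42·47)| = 436, so the area is 218.
Summing gcd(|Δx|,|Δy|) over the edges gives the boundary count: gcd(24,14) + gcd(24,5) + gcd(4,3) + gcd(52,16) = 2+1+1+4 = 8.
Pick's theorem gives I = A − B/2 + 1 = 218 − 8/2 + 1 = 215.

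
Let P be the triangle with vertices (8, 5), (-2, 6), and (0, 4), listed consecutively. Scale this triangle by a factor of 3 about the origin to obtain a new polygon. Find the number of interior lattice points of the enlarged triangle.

76

The shoelace formula gives twice the area as |[8·6 − (-2)·5] + [(-2)·4 − 0·6] + [0·5 − 8·4]| = 18, so the area is 9.
Summing gcd(|Δx|,|Δy|) over the edges gives the boundary count: gcd(10,1) + gcd(2,2) + gcd(8,1) = 1+2+1 = 4.
Scaling by 3 multiplies the area by 3² = 9 (so the new area is 81) and multiplies the boundary lattice-point count by 3, giving 12.
By Pick's theorem, the interior count of the dilated polygon is 81 − 12/2 + 1 = 76.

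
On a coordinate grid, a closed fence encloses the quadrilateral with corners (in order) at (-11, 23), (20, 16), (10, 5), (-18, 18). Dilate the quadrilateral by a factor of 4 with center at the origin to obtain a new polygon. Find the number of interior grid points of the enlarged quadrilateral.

5129

By the shoelace formula, twice the signed area is |[(-11)·16 − 20·23] + [20·5 − 10·16] + [10·18 − (-18)·5] + [(-18)·23 − (-11)·18]| = 642, so the area is 321.
Along each edge there are gcd(|Δx|,|Δy|)+1 lattice points, so counting each shared vertex once the boundary has gcd(31,7) + gcd(10,11) + gcd(28,13) + gcd(7,5) = 1+1+1+1 = 4.
Scaling by 4 multiplies the area by 4² = 16 (so the new area is 5136) and multiplies the boundary lattice-point count by 4, giving 16.
By Pick's theorem, the interior count of the dilated polygon is 5136 − 16/2 + 1 = 5129.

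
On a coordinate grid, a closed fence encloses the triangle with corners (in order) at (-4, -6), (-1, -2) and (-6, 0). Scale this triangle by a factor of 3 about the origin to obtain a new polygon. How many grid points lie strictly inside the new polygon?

Using the shoelace formula, 2A = |[(-4)·(-2) − (-1)·(-6)] + [(-1)·0 − (-6)·(-2)] + [(-6)·(-6) − (-4)·0]| = 26, so the area is 13.
Summing gcd(|Δx|,|Δy|) over the edges gives the boundary count: gcd(3,4) + gcd(5,2) + gcd(2,6) = 1+1+2 = 4.
Scaling by 3 multiplies the area by 3² = 9 (so the new area is 117) and multiplies the boundary lattice-point count by 3, giving 12.
By Pick's theorem, the interior count of the dilated polygon is 117 − 12/2 + 1 = 112.

112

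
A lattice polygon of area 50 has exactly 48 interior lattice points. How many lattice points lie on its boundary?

Pick's theorem gives A = I + B/2 − 1, so B = 2(A − I + 1) = 2(50 − 48 + 1) = 6.

6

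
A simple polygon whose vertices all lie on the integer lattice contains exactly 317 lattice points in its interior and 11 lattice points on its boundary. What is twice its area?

643

Pick's theorem states A = I + B/2 − 1, so A = 317 + 11/2 − 1 = 643/2.
Hence 2A = 643.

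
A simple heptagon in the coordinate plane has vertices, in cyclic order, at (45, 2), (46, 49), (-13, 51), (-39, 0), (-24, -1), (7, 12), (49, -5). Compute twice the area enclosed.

6543

By the shoelace formula, twice the signed area is |(45·49 − 46·2) + (46·51 − (-13)·49) + ((-13)·0 − (-39)·51) + ((-39)·(-1) − (-24)·0) + ((-24)·12 − 7·(-1)) + (7·(-5) − 49·12) + (49·2 − 45·(-5))| = 6543, so the area is 3271.5.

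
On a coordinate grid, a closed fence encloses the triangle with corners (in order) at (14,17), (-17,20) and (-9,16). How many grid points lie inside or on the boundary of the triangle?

Using the shoelace formula, 2A = |(14·20 − (-17)·17) + ((-17)·16 − (-9)·20) + ((-9)·17 − 14·16)| = 100, so the area is 50.
The number of boundary lattice points is Σ gcd(|Δx|,|Δy|) = gcd(31,3) + gcd(8,4) + gcd(23,1) = 1+4+1 = 6.
Pick's theorem gives I = A − B/2 + 1 = 50 − 6/2 + 1 = 48, so the closed region contains I + B = 48 + 6 = 54 lattice points.

54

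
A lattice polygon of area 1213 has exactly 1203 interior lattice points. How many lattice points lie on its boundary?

22

Pick's theorem gives A = I + B/2 − 1, so B = 2(A − I + 1) = 2(1213 − 1203 + 1) = 22.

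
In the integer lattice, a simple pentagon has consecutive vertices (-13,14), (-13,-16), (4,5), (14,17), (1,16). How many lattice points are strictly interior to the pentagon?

Using the shoelace formula, 2A = |((-13)·(-16) − (-13)·14) + ((-13)·5 − 4·(-16)) + (4·17 − 14·5) + (14·16 − 1·17) + (1·14 − (-13)·16)| = 816, so the area is 408.
Summing gcd(|Δx|,|Δy|) over the edges gives the boundary count: gcd(0,30) + gcd(17,21) + gcd(10,12) + gcd(13,1) + gcd(14,2) = 30+1+2+1+2 = 36.
By Pick's theorem A = I + B/2 − 1, so I = 408 − 36/2 + 1 = 391.

391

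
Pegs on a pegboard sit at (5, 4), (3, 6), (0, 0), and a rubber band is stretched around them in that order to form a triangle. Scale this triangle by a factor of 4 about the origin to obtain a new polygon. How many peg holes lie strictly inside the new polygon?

133

Using the shoelace formula, 2A = |(5·6 − 3·4) + (3·0 − 0·6) + (0·4 − 5·0)| = 18, so the area is 9.
Along each edge there are gcd(|Δx|,|Δy|)+1 lattice points, so counting each shared vertex once the boundary has gcd(2,2) + gcd(3,6) + gcd(5,4) = 2+3+1 = 6.
Scaling by 4 multiplies the area by 4² = 16 (so the new area is 144) and multiplies the boundary lattice-point count by 4, giving 24.
By Pick's theorem, the interior count of the dilated polygon is 144 − 24/2 + 1 = 133.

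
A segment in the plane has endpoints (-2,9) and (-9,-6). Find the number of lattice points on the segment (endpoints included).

2

The number of lattice points on a segment between lattice points is gcd(|Δx|,|Δy|) + 1 = gcd(7,15) + 1 = 1 + 1 = 2.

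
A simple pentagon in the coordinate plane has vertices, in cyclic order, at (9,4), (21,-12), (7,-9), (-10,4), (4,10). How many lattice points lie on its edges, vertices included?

The number of boundary lattice points is Σ gcd(|Δx|,|Δy|) = gcd(12,16) + gcd(14,3) + gcd(17,13) + gcd(14,6) + gcd(5,6) = 4+1+1+2+1 = 9.

9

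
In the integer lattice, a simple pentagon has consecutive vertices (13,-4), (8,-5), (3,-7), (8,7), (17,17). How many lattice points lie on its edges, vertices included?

5

The number of boundary lattice points is Σ gcd(|Δx|,|Δy|) = gcd(5,1) + gcd(5,2) + gcd(5,14) + gcd(9,10) + gcd(4,21) = 1+1+1+1+1 = 5.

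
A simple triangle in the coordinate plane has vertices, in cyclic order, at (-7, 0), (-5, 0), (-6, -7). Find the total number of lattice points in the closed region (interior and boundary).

By the shoelace formula, twice the signed area is |[(-7)·0 − (-5)·0] + [(-5)·(-7) − (-6)·0] + [(-6)·0 − (-7)·(-7)]| = 14, so the area is 7.
The number of boundary lattice points is Σ gcd(|Δx|,|Δy|) = gcd(2,0) + gcd(1,7) + gcd(1,7) = 2+1+1 = 4.
Pick's theorem gives I = A − B/2 + 1 = 7 − 4/2 + 1 = 6, so the closed region contains I + B = 6 + 4 = 10 lattice points.

10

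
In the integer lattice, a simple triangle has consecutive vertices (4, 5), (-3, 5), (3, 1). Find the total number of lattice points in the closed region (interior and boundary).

Using the shoelace formula, 2A = |(4·5 − (-3)·5) + ((-3)·1 − 3·5) + (3·5 − 4·1)| = 28, so the area is 14.
Along each edge there are gcd(|Δx|,|Δy|)+1 lattice points, so counting each shared vertex once the boundary has gcd(7,0) + gcd(6,4) + gcd(1,4) = 7+2+1 = 10.
Pick's theorem gives I = A − B/2 + 1 = 14 − 10/2 + 1 = 10, so the closed region contains I + B = 10 + 10 = 20 lattice points.

20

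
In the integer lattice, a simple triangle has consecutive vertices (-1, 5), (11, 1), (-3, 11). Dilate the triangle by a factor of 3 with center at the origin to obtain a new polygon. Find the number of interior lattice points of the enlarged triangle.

277

Using the shoelace formula, 2A = |((-1)·1 − 11·5) + (11·11 − (-3)·1) + ((-3)·5 − (-1)·11)| = 64, so the area is 32.
The number of boundary lattice points is Σ gcd(|Δx|,|Δy|) = gcd(12,4) + gcd(14,10) + gcd(2,6) = 4+2+2 = 8.
Scaling by 3 multiplies the area by 3² = 9 (so the new area is 288) and multiplies the boundary lattice-point count by 3, giving 24.
By Pick's theorem, the interior count of the dilated polygon is 288 − 24/2 + 1 = 277.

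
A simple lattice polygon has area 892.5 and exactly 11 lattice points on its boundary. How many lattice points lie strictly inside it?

888

From Pick's theorem, I = A − B/2 + 1 = 892.5 − 11/2 + 1 = 888.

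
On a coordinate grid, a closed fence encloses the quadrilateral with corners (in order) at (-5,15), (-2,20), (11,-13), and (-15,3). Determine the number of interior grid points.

By the shoelace formula, twice the signed area is |((-5)·20 − (-2)·15) + ((-2)·(-13) − 11·20) + (11·3 − (-15)·(-13)) + ((-15)·15 − (-5)·3)| = 636, so the area is 318.
The number of boundary lattice points is Σ gcd(|Δx|,|Δy|) = gcd(3,5) + gcd(13,33) + gcd(26,16) + gcd(10,12) = 1+1+2+2 = 6.
By Pick's theorem A = I + B/2 − 1, so I = 318 − 6/2 + 1 = 316.

316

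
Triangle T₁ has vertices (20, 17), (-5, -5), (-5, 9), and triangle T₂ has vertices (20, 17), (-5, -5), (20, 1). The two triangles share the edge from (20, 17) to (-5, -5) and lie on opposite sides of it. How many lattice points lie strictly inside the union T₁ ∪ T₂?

The union is the simple quadrilateral with vertices (20, 17), (-5, 9), (-5, -5), (20, 1) in order.
By the shoelace formula, twice the signed area is |(20·9 − (-5)·17) + ((-5)·(-5) − (-5)·9) + ((-5)·1 − 20·(-5)) + (20·17 − 20·1)| = 750, so the area is 375.
The number of boundary lattice points is Σ gcd(|Δx|,|Δy|) = gcd(25,8) + gcd(0,14) + gcd(25,6) + gcd(0,16) = 1+14+1+16 = 32.
By Pick's theorem I = A − B/2 + 1 = 375 − 32/2 + 1 = 360.

360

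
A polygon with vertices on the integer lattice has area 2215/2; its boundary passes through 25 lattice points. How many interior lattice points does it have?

1096

From Pick's theorem, I = A − B/2 + 1 = 2215/2 − 25/2 + 1 = 1096.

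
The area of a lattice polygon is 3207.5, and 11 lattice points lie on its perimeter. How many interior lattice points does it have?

3203

Pick's theorem A = I + B/2 − 1 rearranges to I = A − B/2 + 1 = 3207.5 − 11/2 + 1 = 3203.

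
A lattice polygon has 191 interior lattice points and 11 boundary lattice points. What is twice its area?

By Pick's theorem, A = I + B/2 − 1 = 191 + 11/2 − 1 = 391/2.
Hence 2A = 391.

391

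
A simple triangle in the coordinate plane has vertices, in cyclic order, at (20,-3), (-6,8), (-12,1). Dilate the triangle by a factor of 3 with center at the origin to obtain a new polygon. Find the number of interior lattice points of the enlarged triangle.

Using the shoelace formula, 2A = |(20·8 − (-6)·(-3)) + ((-6)·1 − (-12)·8) + ((-12)·(-3) − 20·1)| = 248, so the area is 124.
Summing gcd(|Δx|,|Δy|) over the edges gives the boundary count: gcd(26,11) + gcd(6,7) + gcd(32,4) = 1+1+4 = 6.
Scaling by 3 multiplies the area by 3² = 9 (so the new area is 1116) and multiplies the boundary lattice-point count by 3, giving 18.
By Pick's theorem, the interior count of the dilated polygon is 1116 − 18/2 + 1 = 1108.

1108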